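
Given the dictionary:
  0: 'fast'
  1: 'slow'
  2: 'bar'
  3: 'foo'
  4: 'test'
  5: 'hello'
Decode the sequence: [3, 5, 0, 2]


Look up each index in the dictionary:
  3 -> 'foo'
  5 -> 'hello'
  0 -> 'fast'
  2 -> 'bar'

Decoded: "foo hello fast bar"


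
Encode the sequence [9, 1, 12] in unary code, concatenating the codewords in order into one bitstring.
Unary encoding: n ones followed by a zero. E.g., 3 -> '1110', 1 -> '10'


Encode each number as n ones followed by a terminating 0:
  9 -> 1111111110 (10 bits)
  1 -> 10 (2 bits)
  12 -> 1111111111110 (13 bits)
Total length = 10 + 2 + 13 = 25 bits.

Unary([9, 1, 12]) = 1111111110101111111111110 (25 bits)


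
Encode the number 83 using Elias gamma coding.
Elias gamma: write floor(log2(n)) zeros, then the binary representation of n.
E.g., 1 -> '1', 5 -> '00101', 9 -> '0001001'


num_bits = floor(log2(83)) + 1 = 7
leading_zeros = num_bits - 1 = 6
binary(83) = 1010011

Elias gamma(83) = '000000' + '1010011' = 0000001010011 (13 bits)


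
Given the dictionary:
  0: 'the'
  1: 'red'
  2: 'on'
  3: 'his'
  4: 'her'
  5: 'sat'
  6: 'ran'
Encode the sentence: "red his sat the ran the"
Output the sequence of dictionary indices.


Look up each word in the dictionary:
  'red' -> 1
  'his' -> 3
  'sat' -> 5
  'the' -> 0
  'ran' -> 6
  'the' -> 0

Encoded: [1, 3, 5, 0, 6, 0]


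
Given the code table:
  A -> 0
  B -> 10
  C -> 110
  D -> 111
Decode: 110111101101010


Decoding:
110 -> C
111 -> D
10 -> B
110 -> C
10 -> B
10 -> B


Result: CDBCBB


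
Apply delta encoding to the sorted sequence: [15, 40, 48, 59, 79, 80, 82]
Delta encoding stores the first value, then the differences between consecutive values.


First value: 15
Deltas:
  40 - 15 = 25
  48 - 40 = 8
  59 - 48 = 11
  79 - 59 = 20
  80 - 79 = 1
  82 - 80 = 2


Delta encoded: [15, 25, 8, 11, 20, 1, 2]


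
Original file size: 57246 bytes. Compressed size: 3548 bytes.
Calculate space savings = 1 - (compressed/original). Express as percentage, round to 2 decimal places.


ratio = compressed/original = 3548/57246 = 0.061978
savings = 1 - ratio = 1 - 0.061978 = 0.938022
as a percentage: 0.938022 * 100 = 93.8%

Space savings = 1 - 3548/57246 = 93.8%


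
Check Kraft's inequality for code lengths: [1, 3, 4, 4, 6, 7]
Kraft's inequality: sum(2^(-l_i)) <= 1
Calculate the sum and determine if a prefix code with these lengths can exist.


Sum = 2^(-1) + 2^(-3) + 2^(-4) + 2^(-4) + 2^(-6) + 2^(-7)
    = 0.5 + 0.125 + 0.0625 + 0.0625 + 0.015625 + 0.0078125
    = 99/128 = 0.7734375
Since 0.7734375 <= 1, Kraft's inequality IS satisfied.
A prefix code with these lengths CAN exist.

Kraft sum = 0.7734375. Satisfied.


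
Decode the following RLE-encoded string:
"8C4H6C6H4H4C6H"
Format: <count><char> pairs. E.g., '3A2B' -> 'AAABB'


Expanding each <count><char> pair:
  8C -> 'CCCCCCCC'
  4H -> 'HHHH'
  6C -> 'CCCCCC'
  6H -> 'HHHHHH'
  4H -> 'HHHH'
  4C -> 'CCCC'
  6H -> 'HHHHHH'

Decoded = CCCCCCCCHHHHCCCCCCHHHHHHHHHHCCCCHHHHHH


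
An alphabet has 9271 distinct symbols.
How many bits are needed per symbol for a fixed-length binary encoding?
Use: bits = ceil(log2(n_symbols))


log2(9271) = 13.1785
Bracket: 2^13 = 8192 < 9271 <= 2^14 = 16384
So ceil(log2(9271)) = 14

bits = ceil(log2(9271)) = ceil(13.1785) = 14 bits


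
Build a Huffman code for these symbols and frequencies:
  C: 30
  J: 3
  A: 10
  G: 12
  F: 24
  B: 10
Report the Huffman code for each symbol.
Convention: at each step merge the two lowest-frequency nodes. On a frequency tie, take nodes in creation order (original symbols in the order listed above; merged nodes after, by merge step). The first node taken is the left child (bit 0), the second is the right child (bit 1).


Huffman tree construction:
Step 1: Merge J(3) + A(10) = 13
Step 2: Merge B(10) + G(12) = 22
Step 3: Merge (J+A)(13) + (B+G)(22) = 35
Step 4: Merge F(24) + C(30) = 54
Step 5: Merge ((J+A)+(B+G))(35) + (F+C)(54) = 89
Read each symbol's code off the tree from the root (left child = 0, right child = 1).

Codes:
  C: 11 (length 2)
  J: 000 (length 3)
  A: 001 (length 3)
  G: 011 (length 3)
  F: 10 (length 2)
  B: 010 (length 3)
Average code length: 213/89 = 2.3933 bits/symbol


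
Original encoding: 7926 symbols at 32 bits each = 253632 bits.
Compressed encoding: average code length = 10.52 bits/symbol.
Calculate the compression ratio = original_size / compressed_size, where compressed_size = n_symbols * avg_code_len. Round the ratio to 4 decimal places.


original_size = n_symbols * orig_bits = 7926 * 32 = 253632 bits
compressed_size = n_symbols * avg_code_len = 7926 * 10.52 = 83381.52 bits
ratio = original_size / compressed_size = 253632 / 83381.52 = 3.0418

Compression ratio = 3.0418


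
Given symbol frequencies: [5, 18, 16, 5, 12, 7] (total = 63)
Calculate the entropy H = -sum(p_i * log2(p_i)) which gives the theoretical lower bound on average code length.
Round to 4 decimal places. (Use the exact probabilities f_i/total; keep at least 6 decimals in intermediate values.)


Per-symbol terms -p_i * log2(p_i) with p_i = f_i/63:
  p = 5/63 = 0.079365: log2(p) = -3.655352, -p*log2(p) = 0.290107
  p = 18/63 = 0.285714: log2(p) = -1.807355, -p*log2(p) = 0.516387
  p = 16/63 = 0.253968: log2(p) = -1.977280, -p*log2(p) = 0.502166
  p = 5/63 = 0.079365: log2(p) = -3.655352, -p*log2(p) = 0.290107
  p = 12/63 = 0.190476: log2(p) = -2.392317, -p*log2(p) = 0.455680
  p = 7/63 = 0.111111: log2(p) = -3.169925, -p*log2(p) = 0.352214
H = 0.290107 + 0.516387 + 0.502166 + 0.290107 + 0.455680 + 0.352214 = 2.406661

H = 2.4067 bits/symbol


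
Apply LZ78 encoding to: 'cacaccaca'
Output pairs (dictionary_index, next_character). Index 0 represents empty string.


LZ78 encoding steps:
Dictionary: {0: ''}
Step 1: w='' (idx 0), next='c' -> output (0, 'c'), add 'c' as idx 1
Step 2: w='' (idx 0), next='a' -> output (0, 'a'), add 'a' as idx 2
Step 3: w='c' (idx 1), next='a' -> output (1, 'a'), add 'ca' as idx 3
Step 4: w='c' (idx 1), next='c' -> output (1, 'c'), add 'cc' as idx 4
Step 5: w='a' (idx 2), next='c' -> output (2, 'c'), add 'ac' as idx 5
Step 6: w='a' (idx 2), end of input -> output (2, '')


Encoded: [(0, 'c'), (0, 'a'), (1, 'a'), (1, 'c'), (2, 'c'), (2, '')]


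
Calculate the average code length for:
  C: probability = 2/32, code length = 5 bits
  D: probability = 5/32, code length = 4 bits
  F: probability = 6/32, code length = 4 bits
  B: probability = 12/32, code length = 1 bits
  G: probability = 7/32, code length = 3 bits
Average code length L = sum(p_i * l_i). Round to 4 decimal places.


Weighted contributions p_i * l_i:
  C: (2/32) * 5 = 10/32
  D: (5/32) * 4 = 20/32
  F: (6/32) * 4 = 24/32
  B: (12/32) * 1 = 12/32
  G: (7/32) * 3 = 21/32
Sum = (10 + 20 + 24 + 12 + 21)/32 = 87/32

L = 87/32 = 2.7188 bits/symbol


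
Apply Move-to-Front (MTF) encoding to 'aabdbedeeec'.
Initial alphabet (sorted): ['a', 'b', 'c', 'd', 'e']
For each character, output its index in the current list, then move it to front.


MTF encoding:
'a': index 0 in ['a', 'b', 'c', 'd', 'e'] -> ['a', 'b', 'c', 'd', 'e']
'a': index 0 in ['a', 'b', 'c', 'd', 'e'] -> ['a', 'b', 'c', 'd', 'e']
'b': index 1 in ['a', 'b', 'c', 'd', 'e'] -> ['b', 'a', 'c', 'd', 'e']
'd': index 3 in ['b', 'a', 'c', 'd', 'e'] -> ['d', 'b', 'a', 'c', 'e']
'b': index 1 in ['d', 'b', 'a', 'c', 'e'] -> ['b', 'd', 'a', 'c', 'e']
'e': index 4 in ['b', 'd', 'a', 'c', 'e'] -> ['e', 'b', 'd', 'a', 'c']
'd': index 2 in ['e', 'b', 'd', 'a', 'c'] -> ['d', 'e', 'b', 'a', 'c']
'e': index 1 in ['d', 'e', 'b', 'a', 'c'] -> ['e', 'd', 'b', 'a', 'c']
'e': index 0 in ['e', 'd', 'b', 'a', 'c'] -> ['e', 'd', 'b', 'a', 'c']
'e': index 0 in ['e', 'd', 'b', 'a', 'c'] -> ['e', 'd', 'b', 'a', 'c']
'c': index 4 in ['e', 'd', 'b', 'a', 'c'] -> ['c', 'e', 'd', 'b', 'a']


Output: [0, 0, 1, 3, 1, 4, 2, 1, 0, 0, 4]


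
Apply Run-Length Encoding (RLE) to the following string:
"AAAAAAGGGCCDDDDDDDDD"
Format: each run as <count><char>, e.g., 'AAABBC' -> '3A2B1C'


Scanning runs left to right:
  i=0: run of 'A' x 6 -> '6A'
  i=6: run of 'G' x 3 -> '3G'
  i=9: run of 'C' x 2 -> '2C'
  i=11: run of 'D' x 9 -> '9D'

RLE = 6A3G2C9D


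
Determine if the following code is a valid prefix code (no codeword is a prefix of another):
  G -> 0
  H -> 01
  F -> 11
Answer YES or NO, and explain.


Checking each pair (does one codeword prefix another?):
  G='0' vs H='01': prefix -- VIOLATION

NO -- this is NOT a valid prefix code. G (0) is a prefix of H (01).


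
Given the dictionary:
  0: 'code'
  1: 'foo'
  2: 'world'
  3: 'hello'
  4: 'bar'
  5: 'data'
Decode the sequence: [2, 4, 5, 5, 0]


Look up each index in the dictionary:
  2 -> 'world'
  4 -> 'bar'
  5 -> 'data'
  5 -> 'data'
  0 -> 'code'

Decoded: "world bar data data code"


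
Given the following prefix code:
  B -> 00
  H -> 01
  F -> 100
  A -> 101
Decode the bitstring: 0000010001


Decoding step by step:
Bits 00 -> B
Bits 00 -> B
Bits 01 -> H
Bits 00 -> B
Bits 01 -> H


Decoded message: BBHBH


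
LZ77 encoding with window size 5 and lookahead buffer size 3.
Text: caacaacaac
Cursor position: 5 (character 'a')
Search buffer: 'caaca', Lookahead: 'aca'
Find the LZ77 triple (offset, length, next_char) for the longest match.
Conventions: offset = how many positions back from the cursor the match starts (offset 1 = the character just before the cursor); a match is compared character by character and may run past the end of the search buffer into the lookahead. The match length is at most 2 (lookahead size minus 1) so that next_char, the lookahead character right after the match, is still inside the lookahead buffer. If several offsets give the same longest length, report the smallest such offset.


Try each offset into the search buffer:
  offset=1 (pos 4, char 'a'): match length 1
  offset=2 (pos 3, char 'c'): match length 0
  offset=3 (pos 2, char 'a'): match length 2
  offset=4 (pos 1, char 'a'): match length 1
  offset=5 (pos 0, char 'c'): match length 0
Longest match has length 2 at offset 3.
next_char = character at position 5 + 2 = 7 -> 'a'

Best match: offset=3, length=2 (matching 'ac' starting at position 2)
LZ77 triple: (3, 2, 'a')


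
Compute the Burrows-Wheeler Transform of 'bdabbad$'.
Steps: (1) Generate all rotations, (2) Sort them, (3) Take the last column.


Rotations (sorted):
  0: $bdabbad -> last char: d
  1: abbad$bd -> last char: d
  2: ad$bdabb -> last char: b
  3: bad$bdab -> last char: b
  4: bbad$bda -> last char: a
  5: bdabbad$ -> last char: $
  6: d$bdabba -> last char: a
  7: dabbad$b -> last char: b


BWT = ddbba$ab


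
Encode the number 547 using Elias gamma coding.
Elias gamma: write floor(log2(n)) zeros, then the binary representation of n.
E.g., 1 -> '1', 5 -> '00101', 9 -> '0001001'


num_bits = floor(log2(547)) + 1 = 10
leading_zeros = num_bits - 1 = 9
binary(547) = 1000100011

Elias gamma(547) = '000000000' + '1000100011' = 0000000001000100011 (19 bits)


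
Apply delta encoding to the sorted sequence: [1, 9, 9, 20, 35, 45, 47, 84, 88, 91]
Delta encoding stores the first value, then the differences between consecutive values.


First value: 1
Deltas:
  9 - 1 = 8
  9 - 9 = 0
  20 - 9 = 11
  35 - 20 = 15
  45 - 35 = 10
  47 - 45 = 2
  84 - 47 = 37
  88 - 84 = 4
  91 - 88 = 3


Delta encoded: [1, 8, 0, 11, 15, 10, 2, 37, 4, 3]


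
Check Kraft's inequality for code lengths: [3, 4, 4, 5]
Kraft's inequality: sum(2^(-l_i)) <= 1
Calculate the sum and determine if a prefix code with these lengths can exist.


Sum = 2^(-3) + 2^(-4) + 2^(-4) + 2^(-5)
    = 0.125 + 0.0625 + 0.0625 + 0.03125
    = 9/32 = 0.28125
Since 0.28125 <= 1, Kraft's inequality IS satisfied.
A prefix code with these lengths CAN exist.

Kraft sum = 0.28125. Satisfied.


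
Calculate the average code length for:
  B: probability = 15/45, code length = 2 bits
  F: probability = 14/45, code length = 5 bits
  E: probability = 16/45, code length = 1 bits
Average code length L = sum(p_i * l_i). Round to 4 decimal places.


Weighted contributions p_i * l_i:
  B: (15/45) * 2 = 30/45
  F: (14/45) * 5 = 70/45
  E: (16/45) * 1 = 16/45
Sum = (30 + 70 + 16)/45 = 116/45

L = 116/45 = 2.5778 bits/symbol


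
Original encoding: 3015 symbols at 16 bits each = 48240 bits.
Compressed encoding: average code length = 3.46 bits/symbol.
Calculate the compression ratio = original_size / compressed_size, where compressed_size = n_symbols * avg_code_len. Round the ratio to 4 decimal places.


original_size = n_symbols * orig_bits = 3015 * 16 = 48240 bits
compressed_size = n_symbols * avg_code_len = 3015 * 3.46 = 10431.9 bits
ratio = original_size / compressed_size = 48240 / 10431.9 = 4.6243

Compression ratio = 4.6243


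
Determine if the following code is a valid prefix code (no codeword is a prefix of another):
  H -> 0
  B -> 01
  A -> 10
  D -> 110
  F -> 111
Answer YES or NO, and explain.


Checking each pair (does one codeword prefix another?):
  H='0' vs B='01': prefix -- VIOLATION

NO -- this is NOT a valid prefix code. H (0) is a prefix of B (01).


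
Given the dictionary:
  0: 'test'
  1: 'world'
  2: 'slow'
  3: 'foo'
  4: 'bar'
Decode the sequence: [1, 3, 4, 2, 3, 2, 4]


Look up each index in the dictionary:
  1 -> 'world'
  3 -> 'foo'
  4 -> 'bar'
  2 -> 'slow'
  3 -> 'foo'
  2 -> 'slow'
  4 -> 'bar'

Decoded: "world foo bar slow foo slow bar"


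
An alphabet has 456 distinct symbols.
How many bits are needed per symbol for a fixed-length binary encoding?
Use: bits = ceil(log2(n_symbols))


log2(456) = 8.8329
Bracket: 2^8 = 256 < 456 <= 2^9 = 512
So ceil(log2(456)) = 9

bits = ceil(log2(456)) = ceil(8.8329) = 9 bits


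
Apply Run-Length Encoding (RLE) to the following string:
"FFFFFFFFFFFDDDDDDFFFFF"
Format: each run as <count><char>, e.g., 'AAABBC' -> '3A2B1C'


Scanning runs left to right:
  i=0: run of 'F' x 11 -> '11F'
  i=11: run of 'D' x 6 -> '6D'
  i=17: run of 'F' x 5 -> '5F'

RLE = 11F6D5F


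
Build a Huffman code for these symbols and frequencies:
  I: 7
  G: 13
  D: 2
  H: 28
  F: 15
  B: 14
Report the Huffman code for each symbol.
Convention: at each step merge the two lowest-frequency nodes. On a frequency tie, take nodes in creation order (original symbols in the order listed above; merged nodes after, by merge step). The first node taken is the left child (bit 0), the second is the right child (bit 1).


Huffman tree construction:
Step 1: Merge D(2) + I(7) = 9
Step 2: Merge (D+I)(9) + G(13) = 22
Step 3: Merge B(14) + F(15) = 29
Step 4: Merge ((D+I)+G)(22) + H(28) = 50
Step 5: Merge (B+F)(29) + (((D+I)+G)+H)(50) = 79
Read each symbol's code off the tree from the root (left child = 0, right child = 1).

Codes:
  I: 1001 (length 4)
  G: 101 (length 3)
  D: 1000 (length 4)
  H: 11 (length 2)
  F: 01 (length 2)
  B: 00 (length 2)
Average code length: 189/79 = 2.3924 bits/symbol


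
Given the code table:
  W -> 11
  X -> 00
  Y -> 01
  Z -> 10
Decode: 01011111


Decoding:
01 -> Y
01 -> Y
11 -> W
11 -> W


Result: YYWW


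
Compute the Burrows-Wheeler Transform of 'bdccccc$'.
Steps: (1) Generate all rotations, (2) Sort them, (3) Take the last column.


Rotations (sorted):
  0: $bdccccc -> last char: c
  1: bdccccc$ -> last char: $
  2: c$bdcccc -> last char: c
  3: cc$bdccc -> last char: c
  4: ccc$bdcc -> last char: c
  5: cccc$bdc -> last char: c
  6: ccccc$bd -> last char: d
  7: dccccc$b -> last char: b


BWT = c$ccccdb


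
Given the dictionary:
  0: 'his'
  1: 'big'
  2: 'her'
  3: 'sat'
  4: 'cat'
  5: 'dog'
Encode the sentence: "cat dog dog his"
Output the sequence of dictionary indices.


Look up each word in the dictionary:
  'cat' -> 4
  'dog' -> 5
  'dog' -> 5
  'his' -> 0

Encoded: [4, 5, 5, 0]


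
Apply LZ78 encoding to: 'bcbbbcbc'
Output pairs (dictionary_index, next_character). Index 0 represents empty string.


LZ78 encoding steps:
Dictionary: {0: ''}
Step 1: w='' (idx 0), next='b' -> output (0, 'b'), add 'b' as idx 1
Step 2: w='' (idx 0), next='c' -> output (0, 'c'), add 'c' as idx 2
Step 3: w='b' (idx 1), next='b' -> output (1, 'b'), add 'bb' as idx 3
Step 4: w='b' (idx 1), next='c' -> output (1, 'c'), add 'bc' as idx 4
Step 5: w='bc' (idx 4), end of input -> output (4, '')


Encoded: [(0, 'b'), (0, 'c'), (1, 'b'), (1, 'c'), (4, '')]


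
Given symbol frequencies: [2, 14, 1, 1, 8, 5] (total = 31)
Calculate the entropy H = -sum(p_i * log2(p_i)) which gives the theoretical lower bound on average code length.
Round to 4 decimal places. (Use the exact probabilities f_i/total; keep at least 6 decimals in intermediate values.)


Per-symbol terms -p_i * log2(p_i) with p_i = f_i/31:
  p = 2/31 = 0.064516: log2(p) = -3.954196, -p*log2(p) = 0.255109
  p = 14/31 = 0.451613: log2(p) = -1.146841, -p*log2(p) = 0.517928
  p = 1/31 = 0.032258: log2(p) = -4.954196, -p*log2(p) = 0.159813
  p = 1/31 = 0.032258: log2(p) = -4.954196, -p*log2(p) = 0.159813
  p = 8/31 = 0.258065: log2(p) = -1.954196, -p*log2(p) = 0.504309
  p = 5/31 = 0.161290: log2(p) = -2.632268, -p*log2(p) = 0.424559
H = 0.255109 + 0.517928 + 0.159813 + 0.159813 + 0.504309 + 0.424559 = 2.021531

H = 2.0215 bits/symbol


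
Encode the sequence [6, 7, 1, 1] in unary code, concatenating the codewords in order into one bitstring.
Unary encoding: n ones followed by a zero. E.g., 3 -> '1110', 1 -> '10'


Encode each number as n ones followed by a terminating 0:
  6 -> 1111110 (7 bits)
  7 -> 11111110 (8 bits)
  1 -> 10 (2 bits)
  1 -> 10 (2 bits)
Total length = 7 + 8 + 2 + 2 = 19 bits.

Unary([6, 7, 1, 1]) = 1111110111111101010 (19 bits)


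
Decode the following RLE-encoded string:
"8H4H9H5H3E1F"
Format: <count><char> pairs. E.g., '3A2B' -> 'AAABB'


Expanding each <count><char> pair:
  8H -> 'HHHHHHHH'
  4H -> 'HHHH'
  9H -> 'HHHHHHHHH'
  5H -> 'HHHHH'
  3E -> 'EEE'
  1F -> 'F'

Decoded = HHHHHHHHHHHHHHHHHHHHHHHHHHEEEF


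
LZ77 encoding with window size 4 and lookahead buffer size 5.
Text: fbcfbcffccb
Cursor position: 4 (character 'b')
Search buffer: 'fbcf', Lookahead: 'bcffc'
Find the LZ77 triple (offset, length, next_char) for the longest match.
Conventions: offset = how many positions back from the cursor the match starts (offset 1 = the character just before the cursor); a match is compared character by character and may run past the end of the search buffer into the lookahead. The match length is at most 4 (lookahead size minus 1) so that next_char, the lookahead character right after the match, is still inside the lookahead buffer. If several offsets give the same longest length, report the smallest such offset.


Try each offset into the search buffer:
  offset=1 (pos 3, char 'f'): match length 0
  offset=2 (pos 2, char 'c'): match length 0
  offset=3 (pos 1, char 'b'): match length 3
  offset=4 (pos 0, char 'f'): match length 0
Longest match has length 3 at offset 3.
next_char = character at position 4 + 3 = 7 -> 'f'

Best match: offset=3, length=3 (matching 'bcf' starting at position 1)
LZ77 triple: (3, 3, 'f')


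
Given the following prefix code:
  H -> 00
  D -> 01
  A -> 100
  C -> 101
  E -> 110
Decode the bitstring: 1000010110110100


Decoding step by step:
Bits 100 -> A
Bits 00 -> H
Bits 101 -> C
Bits 101 -> C
Bits 101 -> C
Bits 00 -> H


Decoded message: AHCCCH


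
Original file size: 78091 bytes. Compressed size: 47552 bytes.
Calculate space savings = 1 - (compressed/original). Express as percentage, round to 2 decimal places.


ratio = compressed/original = 47552/78091 = 0.608931
savings = 1 - ratio = 1 - 0.608931 = 0.391069
as a percentage: 0.391069 * 100 = 39.11%

Space savings = 1 - 47552/78091 = 39.11%


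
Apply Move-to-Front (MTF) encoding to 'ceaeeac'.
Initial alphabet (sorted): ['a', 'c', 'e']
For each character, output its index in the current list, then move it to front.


MTF encoding:
'c': index 1 in ['a', 'c', 'e'] -> ['c', 'a', 'e']
'e': index 2 in ['c', 'a', 'e'] -> ['e', 'c', 'a']
'a': index 2 in ['e', 'c', 'a'] -> ['a', 'e', 'c']
'e': index 1 in ['a', 'e', 'c'] -> ['e', 'a', 'c']
'e': index 0 in ['e', 'a', 'c'] -> ['e', 'a', 'c']
'a': index 1 in ['e', 'a', 'c'] -> ['a', 'e', 'c']
'c': index 2 in ['a', 'e', 'c'] -> ['c', 'a', 'e']


Output: [1, 2, 2, 1, 0, 1, 2]


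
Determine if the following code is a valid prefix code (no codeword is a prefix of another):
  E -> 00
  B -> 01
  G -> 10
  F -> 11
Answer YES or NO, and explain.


Checking each pair (does one codeword prefix another?):
  E='00' vs B='01': no prefix
  E='00' vs G='10': no prefix
  E='00' vs F='11': no prefix
  B='01' vs E='00': no prefix
  B='01' vs G='10': no prefix
  B='01' vs F='11': no prefix
  G='10' vs E='00': no prefix
  G='10' vs B='01': no prefix
  G='10' vs F='11': no prefix
  F='11' vs E='00': no prefix
  F='11' vs B='01': no prefix
  F='11' vs G='10': no prefix
No violation found over all pairs.

YES -- this is a valid prefix code. No codeword is a prefix of any other codeword.


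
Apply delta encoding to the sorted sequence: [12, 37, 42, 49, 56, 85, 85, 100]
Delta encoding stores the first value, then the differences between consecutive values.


First value: 12
Deltas:
  37 - 12 = 25
  42 - 37 = 5
  49 - 42 = 7
  56 - 49 = 7
  85 - 56 = 29
  85 - 85 = 0
  100 - 85 = 15


Delta encoded: [12, 25, 5, 7, 7, 29, 0, 15]


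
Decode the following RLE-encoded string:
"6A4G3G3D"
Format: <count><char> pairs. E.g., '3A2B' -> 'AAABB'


Expanding each <count><char> pair:
  6A -> 'AAAAAA'
  4G -> 'GGGG'
  3G -> 'GGG'
  3D -> 'DDD'

Decoded = AAAAAAGGGGGGGDDD


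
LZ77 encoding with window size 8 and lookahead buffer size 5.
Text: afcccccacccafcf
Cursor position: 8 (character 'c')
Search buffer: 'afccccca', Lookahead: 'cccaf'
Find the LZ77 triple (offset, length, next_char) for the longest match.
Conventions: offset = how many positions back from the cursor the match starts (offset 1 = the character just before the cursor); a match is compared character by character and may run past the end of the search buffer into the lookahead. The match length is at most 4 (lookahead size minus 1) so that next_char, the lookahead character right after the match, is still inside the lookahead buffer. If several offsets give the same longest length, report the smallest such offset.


Try each offset into the search buffer:
  offset=1 (pos 7, char 'a'): match length 0
  offset=2 (pos 6, char 'c'): match length 1
  offset=3 (pos 5, char 'c'): match length 2
  offset=4 (pos 4, char 'c'): match length 4
  offset=5 (pos 3, char 'c'): match length 3
  offset=6 (pos 2, char 'c'): match length 3
  offset=7 (pos 1, char 'f'): match length 0
  offset=8 (pos 0, char 'a'): match length 0
Longest match has length 4 at offset 4.
next_char = character at position 8 + 4 = 12 -> 'f'

Best match: offset=4, length=4 (matching 'ccca' starting at position 4)
LZ77 triple: (4, 4, 'f')


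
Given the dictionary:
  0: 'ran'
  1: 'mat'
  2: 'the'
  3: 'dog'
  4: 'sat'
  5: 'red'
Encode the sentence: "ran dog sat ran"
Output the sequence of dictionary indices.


Look up each word in the dictionary:
  'ran' -> 0
  'dog' -> 3
  'sat' -> 4
  'ran' -> 0

Encoded: [0, 3, 4, 0]


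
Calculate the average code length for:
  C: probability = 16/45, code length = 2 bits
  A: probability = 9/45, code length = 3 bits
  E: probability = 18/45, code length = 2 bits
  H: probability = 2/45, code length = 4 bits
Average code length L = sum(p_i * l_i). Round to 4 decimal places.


Weighted contributions p_i * l_i:
  C: (16/45) * 2 = 32/45
  A: (9/45) * 3 = 27/45
  E: (18/45) * 2 = 36/45
  H: (2/45) * 4 = 8/45
Sum = (32 + 27 + 36 + 8)/45 = 103/45

L = 103/45 = 2.2889 bits/symbol


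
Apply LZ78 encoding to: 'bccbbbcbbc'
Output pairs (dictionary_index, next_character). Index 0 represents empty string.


LZ78 encoding steps:
Dictionary: {0: ''}
Step 1: w='' (idx 0), next='b' -> output (0, 'b'), add 'b' as idx 1
Step 2: w='' (idx 0), next='c' -> output (0, 'c'), add 'c' as idx 2
Step 3: w='c' (idx 2), next='b' -> output (2, 'b'), add 'cb' as idx 3
Step 4: w='b' (idx 1), next='b' -> output (1, 'b'), add 'bb' as idx 4
Step 5: w='cb' (idx 3), next='b' -> output (3, 'b'), add 'cbb' as idx 5
Step 6: w='c' (idx 2), end of input -> output (2, '')


Encoded: [(0, 'b'), (0, 'c'), (2, 'b'), (1, 'b'), (3, 'b'), (2, '')]


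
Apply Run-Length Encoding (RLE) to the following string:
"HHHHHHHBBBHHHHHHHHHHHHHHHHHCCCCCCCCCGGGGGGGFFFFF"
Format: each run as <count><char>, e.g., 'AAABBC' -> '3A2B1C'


Scanning runs left to right:
  i=0: run of 'H' x 7 -> '7H'
  i=7: run of 'B' x 3 -> '3B'
  i=10: run of 'H' x 17 -> '17H'
  i=27: run of 'C' x 9 -> '9C'
  i=36: run of 'G' x 7 -> '7G'
  i=43: run of 'F' x 5 -> '5F'

RLE = 7H3B17H9C7G5F


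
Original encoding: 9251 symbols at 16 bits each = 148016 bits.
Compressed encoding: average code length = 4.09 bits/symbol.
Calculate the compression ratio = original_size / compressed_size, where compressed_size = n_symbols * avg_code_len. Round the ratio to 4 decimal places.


original_size = n_symbols * orig_bits = 9251 * 16 = 148016 bits
compressed_size = n_symbols * avg_code_len = 9251 * 4.09 = 37836.59 bits
ratio = original_size / compressed_size = 148016 / 37836.59 = 3.912

Compression ratio = 3.912


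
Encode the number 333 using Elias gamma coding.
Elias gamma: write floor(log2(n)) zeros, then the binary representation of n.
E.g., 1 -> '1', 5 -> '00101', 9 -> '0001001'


num_bits = floor(log2(333)) + 1 = 9
leading_zeros = num_bits - 1 = 8
binary(333) = 101001101

Elias gamma(333) = '00000000' + '101001101' = 00000000101001101 (17 bits)


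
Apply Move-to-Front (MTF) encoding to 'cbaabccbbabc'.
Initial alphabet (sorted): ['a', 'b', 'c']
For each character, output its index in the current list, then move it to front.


MTF encoding:
'c': index 2 in ['a', 'b', 'c'] -> ['c', 'a', 'b']
'b': index 2 in ['c', 'a', 'b'] -> ['b', 'c', 'a']
'a': index 2 in ['b', 'c', 'a'] -> ['a', 'b', 'c']
'a': index 0 in ['a', 'b', 'c'] -> ['a', 'b', 'c']
'b': index 1 in ['a', 'b', 'c'] -> ['b', 'a', 'c']
'c': index 2 in ['b', 'a', 'c'] -> ['c', 'b', 'a']
'c': index 0 in ['c', 'b', 'a'] -> ['c', 'b', 'a']
'b': index 1 in ['c', 'b', 'a'] -> ['b', 'c', 'a']
'b': index 0 in ['b', 'c', 'a'] -> ['b', 'c', 'a']
'a': index 2 in ['b', 'c', 'a'] -> ['a', 'b', 'c']
'b': index 1 in ['a', 'b', 'c'] -> ['b', 'a', 'c']
'c': index 2 in ['b', 'a', 'c'] -> ['c', 'b', 'a']


Output: [2, 2, 2, 0, 1, 2, 0, 1, 0, 2, 1, 2]


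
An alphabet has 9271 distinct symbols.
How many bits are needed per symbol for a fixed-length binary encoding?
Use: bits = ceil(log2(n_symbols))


log2(9271) = 13.1785
Bracket: 2^13 = 8192 < 9271 <= 2^14 = 16384
So ceil(log2(9271)) = 14

bits = ceil(log2(9271)) = ceil(13.1785) = 14 bits


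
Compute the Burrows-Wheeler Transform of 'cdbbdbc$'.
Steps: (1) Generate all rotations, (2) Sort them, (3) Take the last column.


Rotations (sorted):
  0: $cdbbdbc -> last char: c
  1: bbdbc$cd -> last char: d
  2: bc$cdbbd -> last char: d
  3: bdbc$cdb -> last char: b
  4: c$cdbbdb -> last char: b
  5: cdbbdbc$ -> last char: $
  6: dbbdbc$c -> last char: c
  7: dbc$cdbb -> last char: b


BWT = cddbb$cb


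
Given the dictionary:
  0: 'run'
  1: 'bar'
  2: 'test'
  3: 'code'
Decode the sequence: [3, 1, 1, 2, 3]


Look up each index in the dictionary:
  3 -> 'code'
  1 -> 'bar'
  1 -> 'bar'
  2 -> 'test'
  3 -> 'code'

Decoded: "code bar bar test code"


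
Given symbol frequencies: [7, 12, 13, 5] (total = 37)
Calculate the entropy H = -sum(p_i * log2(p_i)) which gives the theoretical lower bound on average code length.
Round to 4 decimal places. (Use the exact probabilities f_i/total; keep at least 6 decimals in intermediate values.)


Per-symbol terms -p_i * log2(p_i) with p_i = f_i/37:
  p = 7/37 = 0.189189: log2(p) = -2.402098, -p*log2(p) = 0.454451
  p = 12/37 = 0.324324: log2(p) = -1.624491, -p*log2(p) = 0.526862
  p = 13/37 = 0.351351: log2(p) = -1.509014, -p*log2(p) = 0.530194
  p = 5/37 = 0.135135: log2(p) = -2.887525, -p*log2(p) = 0.390206
H = 0.454451 + 0.526862 + 0.530194 + 0.390206 = 1.901713

H = 1.9017 bits/symbol


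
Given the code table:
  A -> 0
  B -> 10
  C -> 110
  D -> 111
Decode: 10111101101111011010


Decoding:
10 -> B
111 -> D
10 -> B
110 -> C
111 -> D
10 -> B
110 -> C
10 -> B


Result: BDBCDBCB


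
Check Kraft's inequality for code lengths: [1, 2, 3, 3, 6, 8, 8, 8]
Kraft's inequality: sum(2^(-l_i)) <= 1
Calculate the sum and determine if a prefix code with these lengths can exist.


Sum = 2^(-1) + 2^(-2) + 2^(-3) + 2^(-3) + 2^(-6) + 2^(-8) + 2^(-8) + 2^(-8)
    = 0.5 + 0.25 + 0.125 + 0.125 + 0.015625 + 0.00390625 + 0.00390625 + 0.00390625
    = 263/256 = 1.02734375
Since 1.02734375 > 1, Kraft's inequality is NOT satisfied.
A prefix code with these lengths CANNOT exist.

Kraft sum = 1.02734375. Not satisfied.


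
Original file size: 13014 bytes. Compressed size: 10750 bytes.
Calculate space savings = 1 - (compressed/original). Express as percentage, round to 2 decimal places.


ratio = compressed/original = 10750/13014 = 0.826034
savings = 1 - ratio = 1 - 0.826034 = 0.173966
as a percentage: 0.173966 * 100 = 17.4%

Space savings = 1 - 10750/13014 = 17.4%


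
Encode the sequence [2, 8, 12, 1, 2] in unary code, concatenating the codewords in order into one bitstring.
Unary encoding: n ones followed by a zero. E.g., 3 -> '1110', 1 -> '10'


Encode each number as n ones followed by a terminating 0:
  2 -> 110 (3 bits)
  8 -> 111111110 (9 bits)
  12 -> 1111111111110 (13 bits)
  1 -> 10 (2 bits)
  2 -> 110 (3 bits)
Total length = 3 + 9 + 13 + 2 + 3 = 30 bits.

Unary([2, 8, 12, 1, 2]) = 110111111110111111111111010110 (30 bits)


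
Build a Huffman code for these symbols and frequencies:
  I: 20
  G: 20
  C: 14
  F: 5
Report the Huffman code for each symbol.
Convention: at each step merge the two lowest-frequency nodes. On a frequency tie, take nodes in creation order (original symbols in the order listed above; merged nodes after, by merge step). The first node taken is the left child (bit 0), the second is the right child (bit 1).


Huffman tree construction:
Step 1: Merge F(5) + C(14) = 19
Step 2: Merge (F+C)(19) + I(20) = 39
Step 3: Merge G(20) + ((F+C)+I)(39) = 59
Read each symbol's code off the tree from the root (left child = 0, right child = 1).

Codes:
  I: 11 (length 2)
  G: 0 (length 1)
  C: 101 (length 3)
  F: 100 (length 3)
Average code length: 117/59 = 1.9831 bits/symbol


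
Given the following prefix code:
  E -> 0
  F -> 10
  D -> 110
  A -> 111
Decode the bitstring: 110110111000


Decoding step by step:
Bits 110 -> D
Bits 110 -> D
Bits 111 -> A
Bits 0 -> E
Bits 0 -> E
Bits 0 -> E


Decoded message: DDAEEE


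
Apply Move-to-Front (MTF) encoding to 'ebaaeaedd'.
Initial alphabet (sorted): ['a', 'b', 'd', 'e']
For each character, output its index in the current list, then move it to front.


MTF encoding:
'e': index 3 in ['a', 'b', 'd', 'e'] -> ['e', 'a', 'b', 'd']
'b': index 2 in ['e', 'a', 'b', 'd'] -> ['b', 'e', 'a', 'd']
'a': index 2 in ['b', 'e', 'a', 'd'] -> ['a', 'b', 'e', 'd']
'a': index 0 in ['a', 'b', 'e', 'd'] -> ['a', 'b', 'e', 'd']
'e': index 2 in ['a', 'b', 'e', 'd'] -> ['e', 'a', 'b', 'd']
'a': index 1 in ['e', 'a', 'b', 'd'] -> ['a', 'e', 'b', 'd']
'e': index 1 in ['a', 'e', 'b', 'd'] -> ['e', 'a', 'b', 'd']
'd': index 3 in ['e', 'a', 'b', 'd'] -> ['d', 'e', 'a', 'b']
'd': index 0 in ['d', 'e', 'a', 'b'] -> ['d', 'e', 'a', 'b']


Output: [3, 2, 2, 0, 2, 1, 1, 3, 0]


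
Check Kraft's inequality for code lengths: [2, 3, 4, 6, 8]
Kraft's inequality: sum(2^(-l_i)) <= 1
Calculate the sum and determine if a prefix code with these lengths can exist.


Sum = 2^(-2) + 2^(-3) + 2^(-4) + 2^(-6) + 2^(-8)
    = 0.25 + 0.125 + 0.0625 + 0.015625 + 0.00390625
    = 117/256 = 0.45703125
Since 0.45703125 <= 1, Kraft's inequality IS satisfied.
A prefix code with these lengths CAN exist.

Kraft sum = 0.45703125. Satisfied.


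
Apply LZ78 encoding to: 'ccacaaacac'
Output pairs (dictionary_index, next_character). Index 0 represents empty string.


LZ78 encoding steps:
Dictionary: {0: ''}
Step 1: w='' (idx 0), next='c' -> output (0, 'c'), add 'c' as idx 1
Step 2: w='c' (idx 1), next='a' -> output (1, 'a'), add 'ca' as idx 2
Step 3: w='ca' (idx 2), next='a' -> output (2, 'a'), add 'caa' as idx 3
Step 4: w='' (idx 0), next='a' -> output (0, 'a'), add 'a' as idx 4
Step 5: w='ca' (idx 2), next='c' -> output (2, 'c'), add 'cac' as idx 5


Encoded: [(0, 'c'), (1, 'a'), (2, 'a'), (0, 'a'), (2, 'c')]


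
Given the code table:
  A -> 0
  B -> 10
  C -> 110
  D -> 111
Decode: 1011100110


Decoding:
10 -> B
111 -> D
0 -> A
0 -> A
110 -> C


Result: BDAAC


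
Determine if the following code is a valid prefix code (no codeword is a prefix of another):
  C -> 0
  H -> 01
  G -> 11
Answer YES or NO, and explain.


Checking each pair (does one codeword prefix another?):
  C='0' vs H='01': prefix -- VIOLATION

NO -- this is NOT a valid prefix code. C (0) is a prefix of H (01).


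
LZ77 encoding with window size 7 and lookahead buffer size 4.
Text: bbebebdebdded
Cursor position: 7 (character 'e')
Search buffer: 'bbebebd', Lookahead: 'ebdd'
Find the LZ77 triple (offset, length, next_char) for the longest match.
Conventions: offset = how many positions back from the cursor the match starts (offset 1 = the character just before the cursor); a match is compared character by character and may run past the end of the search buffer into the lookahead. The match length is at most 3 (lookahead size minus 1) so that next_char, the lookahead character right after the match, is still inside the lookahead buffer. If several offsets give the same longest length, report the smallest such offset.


Try each offset into the search buffer:
  offset=1 (pos 6, char 'd'): match length 0
  offset=2 (pos 5, char 'b'): match length 0
  offset=3 (pos 4, char 'e'): match length 3
  offset=4 (pos 3, char 'b'): match length 0
  offset=5 (pos 2, char 'e'): match length 2
  offset=6 (pos 1, char 'b'): match length 0
  offset=7 (pos 0, char 'b'): match length 0
Longest match has length 3 at offset 3.
next_char = character at position 7 + 3 = 10 -> 'd'

Best match: offset=3, length=3 (matching 'ebd' starting at position 4)
LZ77 triple: (3, 3, 'd')


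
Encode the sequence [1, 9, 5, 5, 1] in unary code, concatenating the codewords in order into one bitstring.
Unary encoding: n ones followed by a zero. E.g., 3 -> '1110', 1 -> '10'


Encode each number as n ones followed by a terminating 0:
  1 -> 10 (2 bits)
  9 -> 1111111110 (10 bits)
  5 -> 111110 (6 bits)
  5 -> 111110 (6 bits)
  1 -> 10 (2 bits)
Total length = 2 + 10 + 6 + 6 + 2 = 26 bits.

Unary([1, 9, 5, 5, 1]) = 10111111111011111011111010 (26 bits)


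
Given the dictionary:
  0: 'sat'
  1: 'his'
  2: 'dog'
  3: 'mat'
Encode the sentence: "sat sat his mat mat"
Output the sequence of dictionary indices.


Look up each word in the dictionary:
  'sat' -> 0
  'sat' -> 0
  'his' -> 1
  'mat' -> 3
  'mat' -> 3

Encoded: [0, 0, 1, 3, 3]


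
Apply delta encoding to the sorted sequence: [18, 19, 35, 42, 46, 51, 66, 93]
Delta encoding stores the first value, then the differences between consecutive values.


First value: 18
Deltas:
  19 - 18 = 1
  35 - 19 = 16
  42 - 35 = 7
  46 - 42 = 4
  51 - 46 = 5
  66 - 51 = 15
  93 - 66 = 27


Delta encoded: [18, 1, 16, 7, 4, 5, 15, 27]


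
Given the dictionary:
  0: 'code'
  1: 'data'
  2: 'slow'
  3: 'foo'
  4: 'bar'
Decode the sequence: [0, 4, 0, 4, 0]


Look up each index in the dictionary:
  0 -> 'code'
  4 -> 'bar'
  0 -> 'code'
  4 -> 'bar'
  0 -> 'code'

Decoded: "code bar code bar code"


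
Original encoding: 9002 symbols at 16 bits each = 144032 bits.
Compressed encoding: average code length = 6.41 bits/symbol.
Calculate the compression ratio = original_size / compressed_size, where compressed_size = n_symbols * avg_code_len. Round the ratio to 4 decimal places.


original_size = n_symbols * orig_bits = 9002 * 16 = 144032 bits
compressed_size = n_symbols * avg_code_len = 9002 * 6.41 = 57702.82 bits
ratio = original_size / compressed_size = 144032 / 57702.82 = 2.4961

Compression ratio = 2.4961


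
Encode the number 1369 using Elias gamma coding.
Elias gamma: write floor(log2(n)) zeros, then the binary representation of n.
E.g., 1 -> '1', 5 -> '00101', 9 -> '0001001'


num_bits = floor(log2(1369)) + 1 = 11
leading_zeros = num_bits - 1 = 10
binary(1369) = 10101011001

Elias gamma(1369) = '0000000000' + '10101011001' = 000000000010101011001 (21 bits)


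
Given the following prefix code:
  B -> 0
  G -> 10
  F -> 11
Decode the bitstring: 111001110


Decoding step by step:
Bits 11 -> F
Bits 10 -> G
Bits 0 -> B
Bits 11 -> F
Bits 10 -> G


Decoded message: FGBFG


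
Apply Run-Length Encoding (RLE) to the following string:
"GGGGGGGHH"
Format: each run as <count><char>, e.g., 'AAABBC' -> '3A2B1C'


Scanning runs left to right:
  i=0: run of 'G' x 7 -> '7G'
  i=7: run of 'H' x 2 -> '2H'

RLE = 7G2H


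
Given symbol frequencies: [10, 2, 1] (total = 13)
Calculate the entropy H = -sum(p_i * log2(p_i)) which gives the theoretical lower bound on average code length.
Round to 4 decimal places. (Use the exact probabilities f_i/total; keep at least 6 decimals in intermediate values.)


Per-symbol terms -p_i * log2(p_i) with p_i = f_i/13:
  p = 10/13 = 0.769231: log2(p) = -0.378512, -p*log2(p) = 0.291163
  p = 2/13 = 0.153846: log2(p) = -2.700440, -p*log2(p) = 0.415452
  p = 1/13 = 0.076923: log2(p) = -3.700440, -p*log2(p) = 0.284649
H = 0.291163 + 0.415452 + 0.284649 = 0.991264

H = 0.9913 bits/symbol


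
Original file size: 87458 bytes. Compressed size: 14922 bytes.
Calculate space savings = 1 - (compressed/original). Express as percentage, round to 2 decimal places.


ratio = compressed/original = 14922/87458 = 0.170619
savings = 1 - ratio = 1 - 0.170619 = 0.829381
as a percentage: 0.829381 * 100 = 82.94%

Space savings = 1 - 14922/87458 = 82.94%


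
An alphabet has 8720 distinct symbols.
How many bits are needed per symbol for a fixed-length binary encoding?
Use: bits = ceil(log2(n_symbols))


log2(8720) = 13.0901
Bracket: 2^13 = 8192 < 8720 <= 2^14 = 16384
So ceil(log2(8720)) = 14

bits = ceil(log2(8720)) = ceil(13.0901) = 14 bits


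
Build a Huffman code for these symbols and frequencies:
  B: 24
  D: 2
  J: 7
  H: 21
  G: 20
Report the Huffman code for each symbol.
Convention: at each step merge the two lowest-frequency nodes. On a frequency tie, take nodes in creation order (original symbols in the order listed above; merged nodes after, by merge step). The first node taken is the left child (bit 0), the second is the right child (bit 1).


Huffman tree construction:
Step 1: Merge D(2) + J(7) = 9
Step 2: Merge (D+J)(9) + G(20) = 29
Step 3: Merge H(21) + B(24) = 45
Step 4: Merge ((D+J)+G)(29) + (H+B)(45) = 74
Read each symbol's code off the tree from the root (left child = 0, right child = 1).

Codes:
  B: 11 (length 2)
  D: 000 (length 3)
  J: 001 (length 3)
  H: 10 (length 2)
  G: 01 (length 2)
Average code length: 157/74 = 2.1216 bits/symbol


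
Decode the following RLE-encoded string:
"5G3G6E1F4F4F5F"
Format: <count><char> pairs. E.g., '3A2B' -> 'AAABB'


Expanding each <count><char> pair:
  5G -> 'GGGGG'
  3G -> 'GGG'
  6E -> 'EEEEEE'
  1F -> 'F'
  4F -> 'FFFF'
  4F -> 'FFFF'
  5F -> 'FFFFF'

Decoded = GGGGGGGGEEEEEEFFFFFFFFFFFFFF


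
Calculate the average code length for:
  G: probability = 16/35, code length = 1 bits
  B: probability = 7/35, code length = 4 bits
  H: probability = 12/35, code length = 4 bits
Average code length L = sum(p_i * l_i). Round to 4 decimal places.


Weighted contributions p_i * l_i:
  G: (16/35) * 1 = 16/35
  B: (7/35) * 4 = 28/35
  H: (12/35) * 4 = 48/35
Sum = (16 + 28 + 48)/35 = 92/35

L = 92/35 = 2.6286 bits/symbol


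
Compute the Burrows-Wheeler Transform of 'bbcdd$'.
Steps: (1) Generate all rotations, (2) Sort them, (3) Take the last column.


Rotations (sorted):
  0: $bbcdd -> last char: d
  1: bbcdd$ -> last char: $
  2: bcdd$b -> last char: b
  3: cdd$bb -> last char: b
  4: d$bbcd -> last char: d
  5: dd$bbc -> last char: c


BWT = d$bbdc


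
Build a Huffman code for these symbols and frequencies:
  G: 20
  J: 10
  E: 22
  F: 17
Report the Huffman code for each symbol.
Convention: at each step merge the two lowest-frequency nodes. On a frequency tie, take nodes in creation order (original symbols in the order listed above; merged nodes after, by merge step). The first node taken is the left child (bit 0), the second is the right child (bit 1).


Huffman tree construction:
Step 1: Merge J(10) + F(17) = 27
Step 2: Merge G(20) + E(22) = 42
Step 3: Merge (J+F)(27) + (G+E)(42) = 69
Read each symbol's code off the tree from the root (left child = 0, right child = 1).

Codes:
  G: 10 (length 2)
  J: 00 (length 2)
  E: 11 (length 2)
  F: 01 (length 2)
Average code length: 138/69 = 2.0000 bits/symbol
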